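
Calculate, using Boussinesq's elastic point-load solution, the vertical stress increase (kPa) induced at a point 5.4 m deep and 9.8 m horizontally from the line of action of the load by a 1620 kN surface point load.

Boussinesq vertical stress below a point load on an elastic half-space:
Δσ_z = 3P/(2πz²) · [1 + (r/z)²]^(−5/2)
r/z = 9.8/5.4 = 1.8148; [1+(r/z)²]^(−5/2) = 0.026179.
Δσ_z = 3×1620/(2π×5.4²) × 0.026179 = 26.526 × 0.026179 = 0.6944 kPa

Δσ_z ≈ 0.694 kPa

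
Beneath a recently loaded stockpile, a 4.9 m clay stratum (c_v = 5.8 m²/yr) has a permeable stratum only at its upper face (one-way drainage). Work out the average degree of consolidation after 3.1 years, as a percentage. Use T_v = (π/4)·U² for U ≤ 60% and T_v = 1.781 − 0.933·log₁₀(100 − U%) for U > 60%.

Drainage path length: H_d = H = 4.9 m (single drainage).
T_v = c_v·t/H_d² = 5.8×3.1/4.9² = 0.74885.
T_v = 0.74885 corresponds to the U > 60% branch:
U = 1 − 10^((1.781 − T_v)/0.933)/100 = 0.8723

U ≈ 87.2 %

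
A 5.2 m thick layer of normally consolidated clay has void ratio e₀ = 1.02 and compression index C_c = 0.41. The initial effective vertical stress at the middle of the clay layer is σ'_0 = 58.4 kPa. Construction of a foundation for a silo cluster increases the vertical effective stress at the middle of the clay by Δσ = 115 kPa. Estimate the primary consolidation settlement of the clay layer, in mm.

S_c ≈ 499 mm

Final effective stress: σ'_f = σ'_0 + Δσ = 58.4 + 115 = 173.4 kPa.
Normally consolidated clay, so the full stress increment lies on the virgin compression line:
S_c = C_c·H/(1+e₀)·log₁₀(σ'_f/σ'_0) = 0.41×5.2/(1+1.02)×log₁₀(173.4/58.4)
    = 1.0554 × 0.47264 = 0.4988 m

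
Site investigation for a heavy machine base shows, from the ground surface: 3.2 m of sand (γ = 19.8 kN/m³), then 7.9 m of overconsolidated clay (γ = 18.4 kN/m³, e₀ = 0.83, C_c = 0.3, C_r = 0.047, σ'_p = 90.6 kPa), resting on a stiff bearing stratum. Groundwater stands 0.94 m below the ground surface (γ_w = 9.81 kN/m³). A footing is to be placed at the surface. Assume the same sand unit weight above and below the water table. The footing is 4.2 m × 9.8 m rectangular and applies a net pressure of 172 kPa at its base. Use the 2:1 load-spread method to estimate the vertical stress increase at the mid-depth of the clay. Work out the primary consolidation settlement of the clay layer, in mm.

S_c ≈ 135 mm

Mid-depth of clay below the ground surface: z = 3.2 + 7.9/2 = 7.15 m.
Total vertical stress at mid-clay: σ_v = 19.8×3.2 + 18.4×3.95 = 136.04 kPa.
Pore pressure: u = 9.81×(7.15 − 0.94) = 60.92 kPa.
Initial effective stress: σ'_0 = σ_v − u = 136.04 − 60.92 = 75.12 kPa.
Stress increase at mid-clay by the 2:1 spreading method:
Δσ = qBL/((B+z)(L+z)) = 172×4.2×9.8/((4.2+7.15)(9.8+7.15)) = 36.799 kPa
Final effective stress: σ'_f = 75.12 + 36.799 = 111.92 kPa.
σ'_f = 111.92 > σ'_p = 90.6 kPa, so the stress path crosses the preconsolidation pressure — recompression up to σ'_p, then virgin compression beyond:
S_c = H/(1+e₀)·[C_r·log₁₀(σ'_p/σ'_0) + C_c·log₁₀(σ'_f/σ'_p)]
    = 7.9/1.83 × [0.047×log₁₀(90.6/75.12) + 0.3×log₁₀(111.92/90.6)]
    = 4.3169 × [0.0038245 + 0.027534] = 0.1354 m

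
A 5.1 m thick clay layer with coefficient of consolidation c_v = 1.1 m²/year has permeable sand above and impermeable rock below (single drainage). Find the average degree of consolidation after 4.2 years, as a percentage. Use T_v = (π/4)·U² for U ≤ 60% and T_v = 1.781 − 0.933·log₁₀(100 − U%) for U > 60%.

U ≈ 47.6 %

Drainage path length: H_d = H = 5.1 m (single drainage).
T_v = c_v·t/H_d² = 1.1×4.2/5.1² = 0.17762.
T_v = 0.17762 corresponds to the U ≤ 60% branch:
U = √(4T_v/π) = 0.4756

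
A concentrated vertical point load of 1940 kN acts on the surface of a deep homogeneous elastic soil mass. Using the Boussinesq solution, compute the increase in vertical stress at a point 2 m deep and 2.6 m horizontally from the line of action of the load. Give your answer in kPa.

Boussinesq vertical stress below a point load on an elastic half-space:
Δσ_z = 3P/(2πz²) · [1 + (r/z)²]^(−5/2)
r/z = 2.6/2 = 1.3; [1+(r/z)²]^(−5/2) = 0.08426.
Δσ_z = 3×1940/(2π×2²) × 0.08426 = 231.57 × 0.08426 = 19.51 kPa

Δσ_z ≈ 19.5 kPa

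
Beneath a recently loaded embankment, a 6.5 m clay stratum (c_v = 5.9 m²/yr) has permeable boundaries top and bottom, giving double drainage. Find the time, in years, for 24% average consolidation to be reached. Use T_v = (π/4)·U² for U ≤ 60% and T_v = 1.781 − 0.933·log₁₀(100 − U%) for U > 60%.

t ≈ 0.081 years

Drainage path length: H_d = H/2 = 3.25 m (double drainage).
U ≤ 60%: T_v = (π/4)·U² = (π/4)×0.24² = 0.045239.
t = T_v·H_d²/c_v = 0.045239×3.25²/5.9 = 0.08099 years.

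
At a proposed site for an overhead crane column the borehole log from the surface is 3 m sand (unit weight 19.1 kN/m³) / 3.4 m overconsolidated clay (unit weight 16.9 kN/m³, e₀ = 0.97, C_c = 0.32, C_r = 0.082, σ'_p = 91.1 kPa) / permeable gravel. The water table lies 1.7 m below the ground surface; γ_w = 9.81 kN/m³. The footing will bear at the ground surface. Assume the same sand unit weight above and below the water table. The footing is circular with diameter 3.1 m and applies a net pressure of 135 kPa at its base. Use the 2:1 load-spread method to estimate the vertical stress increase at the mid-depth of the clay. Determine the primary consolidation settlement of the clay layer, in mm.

S_c ≈ 19.7 mm

Mid-depth of clay below the ground surface: z = 3 + 3.4/2 = 4.7 m.
Total vertical stress at mid-clay: σ_v = 19.1×3 + 16.9×1.7 = 86.03 kPa.
Pore pressure: u = 9.81×(4.7 − 1.7) = 29.43 kPa.
Initial effective stress: σ'_0 = σ_v − u = 86.03 − 29.43 = 56.6 kPa.
Stress increase at mid-clay by the 2:1 spreading method:
Δσ ≈ qD²/(D+z)² = 135×3.1²/(3.1+4.7)² = 21.324 kPa
Final effective stress: σ'_f = 56.6 + 21.324 = 77.924 kPa.
σ'_f = 77.924 ≤ σ'_p = 91.1 kPa, so the clay remains overconsolidated and only the recompression index applies:
S_c = C_r·H/(1+e₀)·log₁₀(σ'_f/σ'_0) = 0.082×3.4/1.97×log₁₀(77.924/56.6)
    = 0.14152 × 0.13885 = 0.01965 m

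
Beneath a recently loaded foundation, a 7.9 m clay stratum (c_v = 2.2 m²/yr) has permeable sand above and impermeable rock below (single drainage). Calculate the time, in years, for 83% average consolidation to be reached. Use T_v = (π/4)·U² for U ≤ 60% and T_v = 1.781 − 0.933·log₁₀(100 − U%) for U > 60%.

Drainage path length: H_d = H = 7.9 m (single drainage).
U > 60%: T_v = 1.781 − 0.933·log₁₀(100 − 83) = 0.63299.
t = T_v·H_d²/c_v = 0.63299×7.9²/2.2 = 17.96 years.

t ≈ 18 years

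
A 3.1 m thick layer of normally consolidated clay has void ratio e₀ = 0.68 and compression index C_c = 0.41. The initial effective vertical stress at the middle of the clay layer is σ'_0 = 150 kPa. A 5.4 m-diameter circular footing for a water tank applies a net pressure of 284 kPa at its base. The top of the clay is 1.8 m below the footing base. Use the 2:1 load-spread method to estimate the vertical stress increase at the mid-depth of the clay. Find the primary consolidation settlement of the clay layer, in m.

Mid-depth of clay below the footing base: z = 1.8 + 3.1/2 = 3.35 m.
Stress increase at mid-clay by the 2:1 spreading method:
Δσ ≈ qD²/(D+z)² = 284×5.4²/(5.4+3.35)² = 108.17 kPa
Final effective stress: σ'_f = σ'_0 + Δσ = 150 + 108.17 = 258.17 kPa.
Normally consolidated clay, so the full stress increment lies on the virgin compression line:
S_c = C_c·H/(1+e₀)·log₁₀(σ'_f/σ'_0) = 0.41×3.1/(1+0.68)×log₁₀(258.17/150)
    = 0.75655 × 0.23581 = 0.1784 m

S_c ≈ 0.178 m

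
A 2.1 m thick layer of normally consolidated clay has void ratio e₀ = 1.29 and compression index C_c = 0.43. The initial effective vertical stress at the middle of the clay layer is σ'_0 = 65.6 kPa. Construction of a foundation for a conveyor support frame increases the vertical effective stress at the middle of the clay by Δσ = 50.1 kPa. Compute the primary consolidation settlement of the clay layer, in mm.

S_c ≈ 97.2 mm

Final effective stress: σ'_f = σ'_0 + Δσ = 65.6 + 50.1 = 115.7 kPa.
Normally consolidated clay, so the full stress increment lies on the virgin compression line:
S_c = C_c·H/(1+e₀)·log₁₀(σ'_f/σ'_0) = 0.43×2.1/(1+1.29)×log₁₀(115.7/65.6)
    = 0.39432 × 0.24643 = 0.09717 m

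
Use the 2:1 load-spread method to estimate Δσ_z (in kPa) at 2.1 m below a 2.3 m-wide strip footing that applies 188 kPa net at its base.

Δσ_z ≈ 98.3 kPa

By the 2:1 method the load spreads at 1 horizontal : 2 vertical, so at depth z the loaded area has grown by z in each plan dimension:
Δσ = qB/(B+z) = 188×2.3/(2.3+2.1) = 98.273 kPa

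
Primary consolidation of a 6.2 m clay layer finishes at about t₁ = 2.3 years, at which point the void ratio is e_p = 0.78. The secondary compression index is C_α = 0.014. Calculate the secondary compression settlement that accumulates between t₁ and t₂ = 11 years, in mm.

Secondary compression: S_s = C_α·H/(1+e_p)·log₁₀(t₂/t₁)
S_s = 0.014×6.2/(1+0.78)×log₁₀(11/2.3)
    = 0.04876 × 0.6797 = 0.03314 m

S_s ≈ 33.1 mm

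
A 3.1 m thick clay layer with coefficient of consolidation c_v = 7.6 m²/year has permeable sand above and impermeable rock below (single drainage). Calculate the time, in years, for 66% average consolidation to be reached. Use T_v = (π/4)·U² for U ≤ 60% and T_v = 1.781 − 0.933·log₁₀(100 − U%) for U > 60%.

Drainage path length: H_d = H = 3.1 m (single drainage).
U > 60%: T_v = 1.781 − 0.933·log₁₀(100 − 66) = 0.35213.
t = T_v·H_d²/c_v = 0.35213×3.1²/7.6 = 0.4453 years.

t ≈ 0.445 years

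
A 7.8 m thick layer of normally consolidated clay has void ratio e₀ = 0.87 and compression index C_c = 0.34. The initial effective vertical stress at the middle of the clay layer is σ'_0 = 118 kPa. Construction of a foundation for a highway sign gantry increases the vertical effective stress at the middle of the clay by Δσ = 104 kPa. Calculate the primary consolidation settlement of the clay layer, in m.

S_c ≈ 0.389 m

Final effective stress: σ'_f = σ'_0 + Δσ = 118 + 104 = 222 kPa.
Normally consolidated clay, so the full stress increment lies on the virgin compression line:
S_c = C_c·H/(1+e₀)·log₁₀(σ'_f/σ'_0) = 0.34×7.8/(1+0.87)×log₁₀(222/118)
    = 1.4182 × 0.27447 = 0.3893 m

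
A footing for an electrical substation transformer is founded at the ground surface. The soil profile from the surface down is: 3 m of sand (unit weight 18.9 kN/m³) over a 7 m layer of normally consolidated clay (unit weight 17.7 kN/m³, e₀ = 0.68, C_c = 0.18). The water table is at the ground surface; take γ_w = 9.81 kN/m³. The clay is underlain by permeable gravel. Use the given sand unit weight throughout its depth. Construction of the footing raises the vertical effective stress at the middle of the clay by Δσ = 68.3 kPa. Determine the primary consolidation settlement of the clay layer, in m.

S_c ≈ 0.263 m

Mid-depth of clay below the ground surface: z = 3 + 7/2 = 6.5 m.
Total vertical stress at mid-clay: σ_v = 18.9×3 + 17.7×3.5 = 118.65 kPa.
Pore pressure: u = 9.81×(6.5 − 0) = 63.765 kPa.
Initial effective stress: σ'_0 = σ_v − u = 118.65 − 63.765 = 54.885 kPa.
Final effective stress: σ'_f = σ'_0 + Δσ = 54.885 + 68.3 = 123.19 kPa.
Normally consolidated clay, so the full stress increment lies on the virgin compression line:
S_c = C_c·H/(1+e₀)·log₁₀(σ'_f/σ'_0) = 0.18×7/(1+0.68)×log₁₀(123.19/54.885)
    = 0.75 × 0.35112 = 0.2633 m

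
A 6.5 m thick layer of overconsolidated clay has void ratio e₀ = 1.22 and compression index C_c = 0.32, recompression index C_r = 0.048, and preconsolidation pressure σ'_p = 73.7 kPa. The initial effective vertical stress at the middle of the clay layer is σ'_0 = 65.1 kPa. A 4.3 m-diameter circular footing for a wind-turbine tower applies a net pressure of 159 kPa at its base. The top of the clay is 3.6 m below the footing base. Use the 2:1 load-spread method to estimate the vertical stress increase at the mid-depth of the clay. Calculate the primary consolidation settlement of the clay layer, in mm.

Mid-depth of clay below the footing base: z = 3.6 + 6.5/2 = 6.85 m.
Stress increase at mid-clay by the 2:1 spreading method:
Δσ ≈ qD²/(D+z)² = 159×4.3²/(4.3+6.85)² = 23.647 kPa
Final effective stress: σ'_f = 65.1 + 23.647 = 88.747 kPa.
σ'_f = 88.747 > σ'_p = 73.7 kPa, so the stress path crosses the preconsolidation pressure — recompression up to σ'_p, then virgin compression beyond:
S_c = H/(1+e₀)·[C_r·log₁₀(σ'_p/σ'_0) + C_c·log₁₀(σ'_f/σ'_p)]
    = 6.5/2.22 × [0.048×log₁₀(73.7/65.1) + 0.32×log₁₀(88.747/73.7)]
    = 2.9279 × [0.0025866 + 0.02582] = 0.08317 m

S_c ≈ 83.2 mm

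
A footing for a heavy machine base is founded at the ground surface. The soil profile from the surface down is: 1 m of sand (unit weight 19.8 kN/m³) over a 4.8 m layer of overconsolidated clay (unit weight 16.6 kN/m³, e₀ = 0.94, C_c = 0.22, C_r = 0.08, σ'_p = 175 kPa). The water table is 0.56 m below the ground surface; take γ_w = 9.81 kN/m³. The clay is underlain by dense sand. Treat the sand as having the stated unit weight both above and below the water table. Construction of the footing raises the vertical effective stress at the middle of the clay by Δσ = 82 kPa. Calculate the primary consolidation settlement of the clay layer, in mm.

Mid-depth of clay below the ground surface: z = 1 + 4.8/2 = 3.4 m.
Total vertical stress at mid-clay: σ_v = 19.8×1 + 16.6×2.4 = 59.64 kPa.
Pore pressure: u = 9.81×(3.4 − 0.56) = 27.86 kPa.
Initial effective stress: σ'_0 = σ_v − u = 59.64 − 27.86 = 31.78 kPa.
Final effective stress: σ'_f = 31.78 + 82 = 113.78 kPa.
σ'_f = 113.78 ≤ σ'_p = 175 kPa, so the clay remains overconsolidated and only the recompression index applies:
S_c = C_r·H/(1+e₀)·log₁₀(σ'_f/σ'_0) = 0.08×4.8/1.94×log₁₀(113.78/31.78)
    = 0.19794 × 0.55391 = 0.1096 m

S_c ≈ 110 mm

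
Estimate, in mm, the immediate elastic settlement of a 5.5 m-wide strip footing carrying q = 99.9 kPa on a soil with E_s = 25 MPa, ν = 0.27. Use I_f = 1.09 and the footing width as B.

Immediate (elastic) settlement: S_e = q·B·(1−ν²)/E_s · I_f.
E_s = 25 MPa = 25000 kPa.
S_e = 99.9 × 5.5 × (1 − 0.27²) / 25000 × 1.09
    = 99.9 × 5.5 × 0.9271 / 25000 × 1.09
    = 0.02221 m = 22.21 mm

S_e ≈ 22.2 mm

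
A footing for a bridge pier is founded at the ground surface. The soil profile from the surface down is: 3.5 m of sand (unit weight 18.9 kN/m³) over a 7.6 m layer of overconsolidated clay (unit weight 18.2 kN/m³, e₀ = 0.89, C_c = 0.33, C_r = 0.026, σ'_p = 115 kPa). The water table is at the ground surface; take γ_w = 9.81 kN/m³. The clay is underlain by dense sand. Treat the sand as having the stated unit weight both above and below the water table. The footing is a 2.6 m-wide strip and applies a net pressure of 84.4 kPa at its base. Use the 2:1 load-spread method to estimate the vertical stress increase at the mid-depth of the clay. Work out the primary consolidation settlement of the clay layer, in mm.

S_c ≈ 13.6 mm

Mid-depth of clay below the ground surface: z = 3.5 + 7.6/2 = 7.3 m.
Total vertical stress at mid-clay: σ_v = 18.9×3.5 + 18.2×3.8 = 135.31 kPa.
Pore pressure: u = 9.81×(7.3 − 0) = 71.613 kPa.
Initial effective stress: σ'_0 = σ_v − u = 135.31 − 71.613 = 63.697 kPa.
Stress increase at mid-clay by the 2:1 spreading method:
Δσ = qB/(B+z) = 84.4×2.6/(2.6+7.3) = 22.166 kPa
Final effective stress: σ'_f = 63.697 + 22.166 = 85.863 kPa.
σ'_f = 85.863 ≤ σ'_p = 115 kPa, so the clay remains overconsolidated and only the recompression index applies:
S_c = C_r·H/(1+e₀)·log₁₀(σ'_f/σ'_0) = 0.026×7.6/1.89×log₁₀(85.863/63.697)
    = 0.10455 × 0.12969 = 0.01356 m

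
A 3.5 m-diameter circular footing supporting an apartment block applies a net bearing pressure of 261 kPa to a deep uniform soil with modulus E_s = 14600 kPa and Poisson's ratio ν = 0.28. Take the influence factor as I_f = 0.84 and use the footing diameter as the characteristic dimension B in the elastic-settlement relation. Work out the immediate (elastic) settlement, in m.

S_e ≈ 0.0484 m

Immediate (elastic) settlement: S_e = q·B·(1−ν²)/E_s · I_f.
S_e = 261 × 3.5 × (1 − 0.28²) / 14600 × 0.84
    = 261 × 3.5 × 0.9216 / 14600 × 0.84
    = 0.04844 m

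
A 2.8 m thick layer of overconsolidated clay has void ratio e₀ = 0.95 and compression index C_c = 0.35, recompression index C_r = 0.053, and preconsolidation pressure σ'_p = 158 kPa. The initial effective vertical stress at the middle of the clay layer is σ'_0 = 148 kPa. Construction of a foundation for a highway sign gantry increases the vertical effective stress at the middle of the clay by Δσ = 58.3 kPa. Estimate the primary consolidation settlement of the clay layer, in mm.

S_c ≈ 60.4 mm

Final effective stress: σ'_f = 148 + 58.3 = 206.3 kPa.
σ'_f = 206.3 > σ'_p = 158 kPa, so the stress path crosses the preconsolidation pressure — recompression up to σ'_p, then virgin compression beyond:
S_c = H/(1+e₀)·[C_r·log₁₀(σ'_p/σ'_0) + C_c·log₁₀(σ'_f/σ'_p)]
    = 2.8/1.95 × [0.053×log₁₀(158/148) + 0.35×log₁₀(206.3/158)]
    = 1.4359 × [0.001505 + 0.040545] = 0.06038 m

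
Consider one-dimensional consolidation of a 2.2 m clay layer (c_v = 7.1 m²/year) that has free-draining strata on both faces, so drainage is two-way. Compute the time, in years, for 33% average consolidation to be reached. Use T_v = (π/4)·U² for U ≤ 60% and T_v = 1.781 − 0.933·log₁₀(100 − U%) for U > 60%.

Drainage path length: H_d = H/2 = 1.1 m (double drainage).
U ≤ 60%: T_v = (π/4)·U² = (π/4)×0.33² = 0.08553.
t = T_v·H_d²/c_v = 0.08553×1.1²/7.1 = 0.01458 years.

t ≈ 0.0146 years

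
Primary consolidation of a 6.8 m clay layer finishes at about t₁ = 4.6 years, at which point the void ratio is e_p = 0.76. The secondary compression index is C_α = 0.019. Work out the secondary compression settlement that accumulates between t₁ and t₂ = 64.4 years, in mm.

Secondary compression: S_s = C_α·H/(1+e_p)·log₁₀(t₂/t₁)
S_s = 0.019×6.8/(1+0.76)×log₁₀(64.4/4.6)
    = 0.07341 × 1.146 = 0.08414 m

S_s ≈ 84.1 mm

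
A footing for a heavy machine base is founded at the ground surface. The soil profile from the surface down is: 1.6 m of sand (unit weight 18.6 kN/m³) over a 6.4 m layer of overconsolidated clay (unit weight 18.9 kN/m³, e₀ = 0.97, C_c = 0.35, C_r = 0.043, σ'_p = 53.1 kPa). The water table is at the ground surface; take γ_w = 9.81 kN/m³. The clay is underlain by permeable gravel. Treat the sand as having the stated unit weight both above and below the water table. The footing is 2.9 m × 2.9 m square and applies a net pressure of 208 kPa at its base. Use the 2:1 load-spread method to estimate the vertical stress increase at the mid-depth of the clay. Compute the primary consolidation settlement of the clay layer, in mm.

S_c ≈ 167 mm

Mid-depth of clay below the ground surface: z = 1.6 + 6.4/2 = 4.8 m.
Total vertical stress at mid-clay: σ_v = 18.6×1.6 + 18.9×3.2 = 90.24 kPa.
Pore pressure: u = 9.81×(4.8 − 0) = 47.088 kPa.
Initial effective stress: σ'_0 = σ_v − u = 90.24 − 47.088 = 43.152 kPa.
Stress increase at mid-clay by the 2:1 spreading method:
Δσ = qBL/((B+z)(L+z)) = 208×2.9×2.9/((2.9+4.8)(2.9+4.8)) = 29.504 kPa
Final effective stress: σ'_f = 43.152 + 29.504 = 72.656 kPa.
σ'_f = 72.656 > σ'_p = 53.1 kPa, so the stress path crosses the preconsolidation pressure — recompression up to σ'_p, then virgin compression beyond:
S_c = H/(1+e₀)·[C_r·log₁₀(σ'_p/σ'_0) + C_c·log₁₀(σ'_f/σ'_p)]
    = 6.4/1.97 × [0.043×log₁₀(53.1/43.152) + 0.35×log₁₀(72.656/53.1)]
    = 3.2487 × [0.003874 + 0.047662] = 0.1674 m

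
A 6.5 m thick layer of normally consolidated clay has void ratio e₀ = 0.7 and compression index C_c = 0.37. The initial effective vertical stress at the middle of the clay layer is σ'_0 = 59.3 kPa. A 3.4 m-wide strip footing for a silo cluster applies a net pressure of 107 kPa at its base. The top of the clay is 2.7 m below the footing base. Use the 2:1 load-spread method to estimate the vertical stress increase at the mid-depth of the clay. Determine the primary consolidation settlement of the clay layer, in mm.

S_c ≈ 310 mm

Mid-depth of clay below the footing base: z = 2.7 + 6.5/2 = 5.95 m.
Stress increase at mid-clay by the 2:1 spreading method:
Δσ = qB/(B+z) = 107×3.4/(3.4+5.95) = 38.909 kPa
Final effective stress: σ'_f = σ'_0 + Δσ = 59.3 + 38.909 = 98.209 kPa.
Normally consolidated clay, so the full stress increment lies on the virgin compression line:
S_c = C_c·H/(1+e₀)·log₁₀(σ'_f/σ'_0) = 0.37×6.5/(1+0.7)×log₁₀(98.209/59.3)
    = 1.4147 × 0.2191 = 0.31 m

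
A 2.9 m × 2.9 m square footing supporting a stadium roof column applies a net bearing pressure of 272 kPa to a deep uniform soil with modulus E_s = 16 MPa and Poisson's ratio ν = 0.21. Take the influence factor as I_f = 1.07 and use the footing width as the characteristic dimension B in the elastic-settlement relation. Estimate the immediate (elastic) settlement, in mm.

S_e ≈ 50.4 mm

Immediate (elastic) settlement: S_e = q·B·(1−ν²)/E_s · I_f.
E_s = 16 MPa = 16000 kPa.
S_e = 272 × 2.9 × (1 − 0.21²) / 16000 × 1.07
    = 272 × 2.9 × 0.9559 / 16000 × 1.07
    = 0.05042 m = 50.42 mm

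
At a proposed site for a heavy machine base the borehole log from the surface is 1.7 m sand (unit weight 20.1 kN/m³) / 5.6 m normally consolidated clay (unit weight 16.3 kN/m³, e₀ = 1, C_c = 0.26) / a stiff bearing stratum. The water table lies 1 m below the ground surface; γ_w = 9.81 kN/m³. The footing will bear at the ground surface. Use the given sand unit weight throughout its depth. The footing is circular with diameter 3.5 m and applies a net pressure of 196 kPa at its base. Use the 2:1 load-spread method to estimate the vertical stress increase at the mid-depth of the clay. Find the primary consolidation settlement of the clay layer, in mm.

S_c ≈ 190 mm

Mid-depth of clay below the ground surface: z = 1.7 + 5.6/2 = 4.5 m.
Total vertical stress at mid-clay: σ_v = 20.1×1.7 + 16.3×2.8 = 79.81 kPa.
Pore pressure: u = 9.81×(4.5 − 1) = 34.335 kPa.
Initial effective stress: σ'_0 = σ_v − u = 79.81 − 34.335 = 45.475 kPa.
Stress increase at mid-clay by the 2:1 spreading method:
Δσ ≈ qD²/(D+z)² = 196×3.5²/(3.5+4.5)² = 37.516 kPa
Final effective stress: σ'_f = σ'_0 + Δσ = 45.475 + 37.516 = 82.991 kPa.
Normally consolidated clay, so the full stress increment lies on the virgin compression line:
S_c = C_c·H/(1+e₀)·log₁₀(σ'_f/σ'_0) = 0.26×5.6/(1+1)×log₁₀(82.991/45.475)
    = 0.728 × 0.26126 = 0.1902 m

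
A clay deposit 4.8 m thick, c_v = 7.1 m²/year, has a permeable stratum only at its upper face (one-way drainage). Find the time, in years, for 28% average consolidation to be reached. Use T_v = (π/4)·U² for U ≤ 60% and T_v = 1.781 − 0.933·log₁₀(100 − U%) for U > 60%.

t ≈ 0.2 years

Drainage path length: H_d = H = 4.8 m (single drainage).
U ≤ 60%: T_v = (π/4)·U² = (π/4)×0.28² = 0.061575.
t = T_v·H_d²/c_v = 0.061575×4.8²/7.1 = 0.1998 years.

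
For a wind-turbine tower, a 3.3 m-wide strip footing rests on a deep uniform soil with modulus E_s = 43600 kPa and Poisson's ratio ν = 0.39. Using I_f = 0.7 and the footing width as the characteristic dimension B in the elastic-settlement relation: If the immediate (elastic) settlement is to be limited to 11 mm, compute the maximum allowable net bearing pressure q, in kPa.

q ≈ 245 kPa

S_e = q·B·(1−ν²)/E_s · I_f  ⇒  q = S_e·E_s / (B·(1−ν²)·I_f).
q = 0.011 × 43600 / (3.3 × 0.8479 × 0.7) = 244.9 kPa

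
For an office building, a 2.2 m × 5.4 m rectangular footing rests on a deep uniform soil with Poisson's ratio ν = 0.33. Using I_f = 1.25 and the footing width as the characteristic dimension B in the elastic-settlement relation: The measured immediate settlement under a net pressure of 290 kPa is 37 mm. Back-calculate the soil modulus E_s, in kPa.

E_s ≈ 19200 kPa

S_e = q·B·(1−ν²)/E_s · I_f  ⇒  E_s = q·B·(1−ν²)·I_f / S_e.
E_s = 290 × 2.2 × 0.8911 × 1.25 / 0.037 = 19210 kPa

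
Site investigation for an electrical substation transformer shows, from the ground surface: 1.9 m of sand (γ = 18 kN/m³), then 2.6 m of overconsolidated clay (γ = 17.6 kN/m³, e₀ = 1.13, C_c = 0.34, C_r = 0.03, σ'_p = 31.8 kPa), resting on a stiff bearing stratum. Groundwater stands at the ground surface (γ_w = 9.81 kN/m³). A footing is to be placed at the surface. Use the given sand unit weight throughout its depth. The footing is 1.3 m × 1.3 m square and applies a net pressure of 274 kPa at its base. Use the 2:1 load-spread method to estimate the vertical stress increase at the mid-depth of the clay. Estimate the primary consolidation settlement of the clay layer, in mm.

Mid-depth of clay below the ground surface: z = 1.9 + 2.6/2 = 3.2 m.
Total vertical stress at mid-clay: σ_v = 18×1.9 + 17.6×1.3 = 57.08 kPa.
Pore pressure: u = 9.81×(3.2 − 0) = 31.392 kPa.
Initial effective stress: σ'_0 = σ_v − u = 57.08 − 31.392 = 25.688 kPa.
Stress increase at mid-clay by the 2:1 spreading method:
Δσ = qBL/((B+z)(L+z)) = 274×1.3×1.3/((1.3+3.2)(1.3+3.2)) = 22.867 kPa
Final effective stress: σ'_f = 25.688 + 22.867 = 48.555 kPa.
σ'_f = 48.555 > σ'_p = 31.8 kPa, so the stress path crosses the preconsolidation pressure — recompression up to σ'_p, then virgin compression beyond:
S_c = H/(1+e₀)·[C_r·log₁₀(σ'_p/σ'_0) + C_c·log₁₀(σ'_f/σ'_p)]
    = 2.6/2.13 × [0.03×log₁₀(31.8/25.688) + 0.34×log₁₀(48.555/31.8)]
    = 1.2207 × [0.0027809 + 0.062494] = 0.07968 m

S_c ≈ 79.7 mm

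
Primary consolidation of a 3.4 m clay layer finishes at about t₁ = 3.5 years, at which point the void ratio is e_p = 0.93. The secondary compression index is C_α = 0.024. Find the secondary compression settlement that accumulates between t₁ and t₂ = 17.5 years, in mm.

Secondary compression: S_s = C_α·H/(1+e_p)·log₁₀(t₂/t₁)
S_s = 0.024×3.4/(1+0.93)×log₁₀(17.5/3.5)
    = 0.04228 × 0.699 = 0.02955 m

S_s ≈ 29.6 mm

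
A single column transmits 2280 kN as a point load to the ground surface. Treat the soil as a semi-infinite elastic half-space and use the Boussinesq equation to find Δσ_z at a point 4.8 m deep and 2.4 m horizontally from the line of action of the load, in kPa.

Boussinesq vertical stress below a point load on an elastic half-space:
Δσ_z = 3P/(2πz²) · [1 + (r/z)²]^(−5/2)
r/z = 2.4/4.8 = 0.5; [1+(r/z)²]^(−5/2) = 0.57243.
Δσ_z = 3×2280/(2π×4.8²) × 0.57243 = 47.249 × 0.57243 = 27.05 kPa

Δσ_z ≈ 27 kPa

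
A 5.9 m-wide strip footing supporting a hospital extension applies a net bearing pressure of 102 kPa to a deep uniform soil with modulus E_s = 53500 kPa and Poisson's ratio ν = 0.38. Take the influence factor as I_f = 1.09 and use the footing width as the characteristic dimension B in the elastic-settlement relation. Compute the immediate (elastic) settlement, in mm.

S_e ≈ 10.5 mm

Immediate (elastic) settlement: S_e = q·B·(1−ν²)/E_s · I_f.
S_e = 102 × 5.9 × (1 − 0.38²) / 53500 × 1.09
    = 102 × 5.9 × 0.8556 / 53500 × 1.09
    = 0.01049 m = 10.49 mm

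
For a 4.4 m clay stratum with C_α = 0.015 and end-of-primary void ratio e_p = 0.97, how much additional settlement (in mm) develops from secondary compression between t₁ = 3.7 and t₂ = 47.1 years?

Secondary compression: S_s = C_α·H/(1+e_p)·log₁₀(t₂/t₁)
S_s = 0.015×4.4/(1+0.97)×log₁₀(47.1/3.7)
    = 0.0335 × 1.105 = 0.03701 m

S_s ≈ 37 mm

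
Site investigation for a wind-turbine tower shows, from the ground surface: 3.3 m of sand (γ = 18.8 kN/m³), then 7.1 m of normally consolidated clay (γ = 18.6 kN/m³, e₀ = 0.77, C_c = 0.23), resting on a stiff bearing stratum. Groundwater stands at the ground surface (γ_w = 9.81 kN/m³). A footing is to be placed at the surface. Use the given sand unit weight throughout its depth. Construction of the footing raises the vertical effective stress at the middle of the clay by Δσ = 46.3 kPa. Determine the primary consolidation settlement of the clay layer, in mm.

S_c ≈ 227 mm

Mid-depth of clay below the ground surface: z = 3.3 + 7.1/2 = 6.85 m.
Total vertical stress at mid-clay: σ_v = 18.8×3.3 + 18.6×3.55 = 128.07 kPa.
Pore pressure: u = 9.81×(6.85 − 0) = 67.198 kPa.
Initial effective stress: σ'_0 = σ_v − u = 128.07 − 67.198 = 60.872 kPa.
Final effective stress: σ'_f = σ'_0 + Δσ = 60.872 + 46.3 = 107.17 kPa.
Normally consolidated clay, so the full stress increment lies on the virgin compression line:
S_c = C_c·H/(1+e₀)·log₁₀(σ'_f/σ'_0) = 0.23×7.1/(1+0.77)×log₁₀(107.17/60.872)
    = 0.9226 × 0.24566 = 0.2266 m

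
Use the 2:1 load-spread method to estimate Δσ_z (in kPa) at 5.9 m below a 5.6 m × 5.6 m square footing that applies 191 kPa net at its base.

Δσ_z ≈ 45.3 kPa

By the 2:1 method the load spreads at 1 horizontal : 2 vertical, so at depth z the loaded area has grown by z in each plan dimension:
Δσ = qBL/((B+z)(L+z)) = 191×5.6×5.6/((5.6+5.9)(5.6+5.9)) = 45.291 kPa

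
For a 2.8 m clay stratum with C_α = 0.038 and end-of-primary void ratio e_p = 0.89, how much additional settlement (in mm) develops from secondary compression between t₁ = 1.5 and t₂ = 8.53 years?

Secondary compression: S_s = C_α·H/(1+e_p)·log₁₀(t₂/t₁)
S_s = 0.038×2.8/(1+0.89)×log₁₀(8.53/1.5)
    = 0.0563 × 0.7549 = 0.0425 m

S_s ≈ 42.5 mm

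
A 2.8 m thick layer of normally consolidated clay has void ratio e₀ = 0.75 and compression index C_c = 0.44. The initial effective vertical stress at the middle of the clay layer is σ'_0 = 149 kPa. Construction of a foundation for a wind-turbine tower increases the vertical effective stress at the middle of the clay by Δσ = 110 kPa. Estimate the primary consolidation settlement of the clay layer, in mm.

S_c ≈ 169 mm

Final effective stress: σ'_f = σ'_0 + Δσ = 149 + 110 = 259 kPa.
Normally consolidated clay, so the full stress increment lies on the virgin compression line:
S_c = C_c·H/(1+e₀)·log₁₀(σ'_f/σ'_0) = 0.44×2.8/(1+0.75)×log₁₀(259/149)
    = 0.704 × 0.24011 = 0.169 m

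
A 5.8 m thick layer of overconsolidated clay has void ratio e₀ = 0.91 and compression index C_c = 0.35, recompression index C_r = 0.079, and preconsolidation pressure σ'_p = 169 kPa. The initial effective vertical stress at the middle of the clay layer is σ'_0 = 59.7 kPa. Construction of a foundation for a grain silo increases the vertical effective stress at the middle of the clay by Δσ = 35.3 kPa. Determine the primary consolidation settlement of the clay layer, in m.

Final effective stress: σ'_f = 59.7 + 35.3 = 95 kPa.
σ'_f = 95 ≤ σ'_p = 169 kPa, so the clay remains overconsolidated and only the recompression index applies:
S_c = C_r·H/(1+e₀)·log₁₀(σ'_f/σ'_0) = 0.079×5.8/1.91×log₁₀(95/59.7)
    = 0.23989 × 0.20175 = 0.0484 m

S_c ≈ 0.0484 m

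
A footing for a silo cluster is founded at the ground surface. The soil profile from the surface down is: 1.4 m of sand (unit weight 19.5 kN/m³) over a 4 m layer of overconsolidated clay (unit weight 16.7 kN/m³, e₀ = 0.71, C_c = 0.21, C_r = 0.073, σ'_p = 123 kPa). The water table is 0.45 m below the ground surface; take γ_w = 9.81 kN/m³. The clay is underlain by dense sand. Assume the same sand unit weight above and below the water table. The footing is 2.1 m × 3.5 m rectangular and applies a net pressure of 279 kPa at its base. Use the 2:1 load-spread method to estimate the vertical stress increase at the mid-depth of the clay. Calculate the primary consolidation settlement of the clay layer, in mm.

S_c ≈ 73.7 mm

Mid-depth of clay below the ground surface: z = 1.4 + 4/2 = 3.4 m.
Total vertical stress at mid-clay: σ_v = 19.5×1.4 + 16.7×2 = 60.7 kPa.
Pore pressure: u = 9.81×(3.4 − 0.45) = 28.94 kPa.
Initial effective stress: σ'_0 = σ_v − u = 60.7 − 28.94 = 31.76 kPa.
Stress increase at mid-clay by the 2:1 spreading method:
Δσ = qBL/((B+z)(L+z)) = 279×2.1×3.5/((2.1+3.4)(3.5+3.4)) = 54.036 kPa
Final effective stress: σ'_f = 31.76 + 54.036 = 85.796 kPa.
σ'_f = 85.796 ≤ σ'_p = 123 kPa, so the clay remains overconsolidated and only the recompression index applies:
S_c = C_r·H/(1+e₀)·log₁₀(σ'_f/σ'_0) = 0.073×4/1.71×log₁₀(85.796/31.76)
    = 0.17076 × 0.43159 = 0.0737 m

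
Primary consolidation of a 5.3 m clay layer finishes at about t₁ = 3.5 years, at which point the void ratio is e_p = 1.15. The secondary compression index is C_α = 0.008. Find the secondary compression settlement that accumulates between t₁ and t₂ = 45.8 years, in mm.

Secondary compression: S_s = C_α·H/(1+e_p)·log₁₀(t₂/t₁)
S_s = 0.008×5.3/(1+1.15)×log₁₀(45.8/3.5)
    = 0.01972 × 1.117 = 0.02202 m

S_s ≈ 22 mm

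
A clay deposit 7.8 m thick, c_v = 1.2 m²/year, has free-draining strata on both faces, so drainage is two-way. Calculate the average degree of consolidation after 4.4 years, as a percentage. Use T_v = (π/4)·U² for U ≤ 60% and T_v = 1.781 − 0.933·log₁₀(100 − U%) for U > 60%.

Drainage path length: H_d = H/2 = 3.9 m (double drainage).
T_v = c_v·t/H_d² = 1.2×4.4/3.9² = 0.34714.
T_v = 0.34714 corresponds to the U > 60% branch:
U = 1 − 10^((1.781 − T_v)/0.933)/100 = 0.6558

U ≈ 65.6 %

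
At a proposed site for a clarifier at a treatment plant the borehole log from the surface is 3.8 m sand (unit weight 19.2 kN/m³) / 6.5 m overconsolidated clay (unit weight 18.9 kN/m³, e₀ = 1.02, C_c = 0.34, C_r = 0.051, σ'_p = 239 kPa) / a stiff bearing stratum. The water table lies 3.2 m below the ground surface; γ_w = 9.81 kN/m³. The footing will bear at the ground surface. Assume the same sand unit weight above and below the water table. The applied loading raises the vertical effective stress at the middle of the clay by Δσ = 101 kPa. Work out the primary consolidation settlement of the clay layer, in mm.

S_c ≈ 51 mm

Mid-depth of clay below the ground surface: z = 3.8 + 6.5/2 = 7.05 m.
Total vertical stress at mid-clay: σ_v = 19.2×3.8 + 18.9×3.25 = 134.38 kPa.
Pore pressure: u = 9.81×(7.05 − 3.2) = 37.769 kPa.
Initial effective stress: σ'_0 = σ_v − u = 134.38 − 37.769 = 96.611 kPa.
Final effective stress: σ'_f = 96.611 + 101 = 197.61 kPa.
σ'_f = 197.61 ≤ σ'_p = 239 kPa, so the clay remains overconsolidated and only the recompression index applies:
S_c = C_r·H/(1+e₀)·log₁₀(σ'_f/σ'_0) = 0.051×6.5/2.02×log₁₀(197.61/96.611)
    = 0.16411 × 0.31078 = 0.051 m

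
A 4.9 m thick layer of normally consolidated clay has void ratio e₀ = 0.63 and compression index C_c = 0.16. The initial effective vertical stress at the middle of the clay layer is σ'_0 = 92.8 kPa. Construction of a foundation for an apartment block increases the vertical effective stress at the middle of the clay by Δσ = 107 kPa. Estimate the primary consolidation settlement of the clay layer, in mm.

Final effective stress: σ'_f = σ'_0 + Δσ = 92.8 + 107 = 199.8 kPa.
Normally consolidated clay, so the full stress increment lies on the virgin compression line:
S_c = C_c·H/(1+e₀)·log₁₀(σ'_f/σ'_0) = 0.16×4.9/(1+0.63)×log₁₀(199.8/92.8)
    = 0.48098 × 0.33305 = 0.1602 m

S_c ≈ 160 mm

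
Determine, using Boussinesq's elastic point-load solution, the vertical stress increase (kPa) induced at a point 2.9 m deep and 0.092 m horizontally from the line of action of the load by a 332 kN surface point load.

Boussinesq vertical stress below a point load on an elastic half-space:
Δσ_z = 3P/(2πz²) · [1 + (r/z)²]^(−5/2)
r/z = 0.092/2.9 = 0.031724; [1+(r/z)²]^(−5/2) = 0.99749.
Δσ_z = 3×332/(2π×2.9²) × 0.99749 = 18.849 × 0.99749 = 18.8 kPa

Δσ_z ≈ 18.8 kPa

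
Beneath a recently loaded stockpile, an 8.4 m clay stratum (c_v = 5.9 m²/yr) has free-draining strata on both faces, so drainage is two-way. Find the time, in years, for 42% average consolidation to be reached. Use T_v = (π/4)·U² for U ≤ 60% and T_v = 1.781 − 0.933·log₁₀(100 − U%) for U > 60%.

Drainage path length: H_d = H/2 = 4.2 m (double drainage).
U ≤ 60%: T_v = (π/4)·U² = (π/4)×0.42² = 0.13854.
t = T_v·H_d²/c_v = 0.13854×4.2²/5.9 = 0.4142 years.

t ≈ 0.414 years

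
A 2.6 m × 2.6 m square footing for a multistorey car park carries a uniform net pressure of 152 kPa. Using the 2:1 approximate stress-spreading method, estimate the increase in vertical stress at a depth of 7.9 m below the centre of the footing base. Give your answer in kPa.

By the 2:1 method the load spreads at 1 horizontal : 2 vertical, so at depth z the loaded area has grown by z in each plan dimension:
Δσ = qBL/((B+z)(L+z)) = 152×2.6×2.6/((2.6+7.9)(2.6+7.9)) = 9.3199 kPa

Δσ_z ≈ 9.32 kPa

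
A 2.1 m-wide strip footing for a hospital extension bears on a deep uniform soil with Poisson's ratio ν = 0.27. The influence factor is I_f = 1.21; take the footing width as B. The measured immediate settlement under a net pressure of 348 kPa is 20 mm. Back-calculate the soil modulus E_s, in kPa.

S_e = q·B·(1−ν²)/E_s · I_f  ⇒  E_s = q·B·(1−ν²)·I_f / S_e.
E_s = 348 × 2.1 × 0.9271 × 1.21 / 0.02 = 40990 kPa

E_s ≈ 41000 kPa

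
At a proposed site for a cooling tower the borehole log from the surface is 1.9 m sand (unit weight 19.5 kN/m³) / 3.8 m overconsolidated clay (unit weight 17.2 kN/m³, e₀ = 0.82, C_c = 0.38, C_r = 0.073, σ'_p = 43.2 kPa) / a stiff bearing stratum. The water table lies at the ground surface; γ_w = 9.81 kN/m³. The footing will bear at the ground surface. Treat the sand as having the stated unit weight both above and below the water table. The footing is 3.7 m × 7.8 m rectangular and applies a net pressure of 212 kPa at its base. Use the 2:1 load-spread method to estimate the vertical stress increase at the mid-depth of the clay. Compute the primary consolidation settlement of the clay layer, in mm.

S_c ≈ 318 mm

Mid-depth of clay below the ground surface: z = 1.9 + 3.8/2 = 3.8 m.
Total vertical stress at mid-clay: σ_v = 19.5×1.9 + 17.2×1.9 = 69.73 kPa.
Pore pressure: u = 9.81×(3.8 − 0) = 37.278 kPa.
Initial effective stress: σ'_0 = σ_v − u = 69.73 − 37.278 = 32.452 kPa.
Stress increase at mid-clay by the 2:1 spreading method:
Δσ = qBL/((B+z)(L+z)) = 212×3.7×7.8/((3.7+3.8)(7.8+3.8)) = 70.326 kPa
Final effective stress: σ'_f = 32.452 + 70.326 = 102.78 kPa.
σ'_f = 102.78 > σ'_p = 43.2 kPa, so the stress path crosses the preconsolidation pressure — recompression up to σ'_p, then virgin compression beyond:
S_c = H/(1+e₀)·[C_r·log₁₀(σ'_p/σ'_0) + C_c·log₁₀(σ'_f/σ'_p)]
    = 3.8/1.82 × [0.073×log₁₀(43.2/32.452) + 0.38×log₁₀(102.78/43.2)]
    = 2.0879 × [0.0090697 + 0.14304] = 0.3176 m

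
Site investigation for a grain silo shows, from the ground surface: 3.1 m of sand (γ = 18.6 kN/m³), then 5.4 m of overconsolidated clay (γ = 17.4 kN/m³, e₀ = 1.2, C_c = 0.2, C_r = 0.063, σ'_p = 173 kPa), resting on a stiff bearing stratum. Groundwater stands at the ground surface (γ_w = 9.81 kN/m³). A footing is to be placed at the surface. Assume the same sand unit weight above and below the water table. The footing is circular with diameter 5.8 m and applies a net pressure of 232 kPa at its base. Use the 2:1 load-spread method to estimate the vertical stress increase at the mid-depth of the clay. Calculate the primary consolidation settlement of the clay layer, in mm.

Mid-depth of clay below the ground surface: z = 3.1 + 5.4/2 = 5.8 m.
Total vertical stress at mid-clay: σ_v = 18.6×3.1 + 17.4×2.7 = 104.64 kPa.
Pore pressure: u = 9.81×(5.8 − 0) = 56.898 kPa.
Initial effective stress: σ'_0 = σ_v − u = 104.64 − 56.898 = 47.742 kPa.
Stress increase at mid-clay by the 2:1 spreading method:
Δσ ≈ qD²/(D+z)² = 232×5.8²/(5.8+5.8)² = 58 kPa
Final effective stress: σ'_f = 47.742 + 58 = 105.74 kPa.
σ'_f = 105.74 ≤ σ'_p = 173 kPa, so the clay remains overconsolidated and only the recompression index applies:
S_c = C_r·H/(1+e₀)·log₁₀(σ'_f/σ'_0) = 0.063×5.4/2.2×log₁₀(105.74/47.742)
    = 0.15463 × 0.34534 = 0.0534 m

S_c ≈ 53.4 mm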